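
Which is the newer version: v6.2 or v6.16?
v6.16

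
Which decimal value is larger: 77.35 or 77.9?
77.9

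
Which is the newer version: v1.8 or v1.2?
v1.8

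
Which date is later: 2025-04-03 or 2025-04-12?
2025-04-12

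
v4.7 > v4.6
True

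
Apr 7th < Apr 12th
True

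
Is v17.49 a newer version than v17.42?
Yes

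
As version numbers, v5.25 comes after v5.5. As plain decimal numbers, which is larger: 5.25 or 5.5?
5.5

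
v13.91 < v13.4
False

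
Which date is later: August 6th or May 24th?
August 6th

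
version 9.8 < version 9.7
False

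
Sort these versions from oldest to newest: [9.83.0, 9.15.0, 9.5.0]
[9.5.0, 9.15.0, 9.83.0]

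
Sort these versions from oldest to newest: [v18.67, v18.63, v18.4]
[v18.4, v18.63, v18.67]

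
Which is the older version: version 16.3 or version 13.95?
version 13.95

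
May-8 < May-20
True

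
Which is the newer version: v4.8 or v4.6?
v4.8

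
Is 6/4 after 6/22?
No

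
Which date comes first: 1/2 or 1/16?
1/2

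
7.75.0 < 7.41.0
False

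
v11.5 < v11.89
True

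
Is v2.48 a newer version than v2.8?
Yes. Version numbers are compared segment by segment as integers, not as decimals: minor version 48 > 8, so v2.48 > v2.8 (even though the decimal 2.48 < 2.8).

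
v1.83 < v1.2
False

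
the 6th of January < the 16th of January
True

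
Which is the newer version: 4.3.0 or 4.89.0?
4.89.0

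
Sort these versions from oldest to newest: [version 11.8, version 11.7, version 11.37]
[version 11.7, version 11.8, version 11.37]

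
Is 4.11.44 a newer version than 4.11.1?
Yes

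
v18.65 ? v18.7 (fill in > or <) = >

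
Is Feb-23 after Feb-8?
Yes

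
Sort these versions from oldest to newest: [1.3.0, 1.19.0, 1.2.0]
[1.2.0, 1.3.0, 1.19.0]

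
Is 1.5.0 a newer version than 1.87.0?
No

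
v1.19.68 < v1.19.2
False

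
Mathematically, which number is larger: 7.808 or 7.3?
7.808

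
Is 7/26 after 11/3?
No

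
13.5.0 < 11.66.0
False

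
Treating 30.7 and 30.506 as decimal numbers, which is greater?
30.7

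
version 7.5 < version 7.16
True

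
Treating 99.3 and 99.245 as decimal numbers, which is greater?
99.3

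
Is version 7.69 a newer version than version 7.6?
Yes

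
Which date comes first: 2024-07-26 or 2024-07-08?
2024-07-08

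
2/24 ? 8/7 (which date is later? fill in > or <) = <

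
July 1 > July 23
False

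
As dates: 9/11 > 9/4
True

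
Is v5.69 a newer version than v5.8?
Yes. Version numbers are compared segment by segment as integers, not as decimals: minor version 69 > 8, so v5.69 > v5.8 (even though the decimal 5.69 < 5.8).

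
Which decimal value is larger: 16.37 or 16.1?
16.37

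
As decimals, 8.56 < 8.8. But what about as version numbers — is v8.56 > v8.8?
True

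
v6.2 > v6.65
False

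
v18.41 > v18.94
False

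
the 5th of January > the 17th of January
False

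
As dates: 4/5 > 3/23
True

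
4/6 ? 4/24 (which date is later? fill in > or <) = <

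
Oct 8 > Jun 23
True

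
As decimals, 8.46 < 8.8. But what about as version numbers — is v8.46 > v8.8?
True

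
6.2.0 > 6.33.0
False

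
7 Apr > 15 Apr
False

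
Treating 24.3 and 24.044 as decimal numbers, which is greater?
24.3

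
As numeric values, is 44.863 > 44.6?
True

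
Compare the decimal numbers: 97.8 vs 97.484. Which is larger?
97.8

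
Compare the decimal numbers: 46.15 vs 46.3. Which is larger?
46.3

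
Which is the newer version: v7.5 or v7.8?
v7.8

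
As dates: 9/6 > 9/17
False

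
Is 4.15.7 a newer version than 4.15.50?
No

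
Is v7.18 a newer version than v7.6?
Yes. Version numbers are compared segment by segment as integers, not as decimals: minor version 18 > 6, so v7.18 > v7.6 (even though the decimal 7.18 < 7.6).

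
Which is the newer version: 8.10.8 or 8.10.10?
8.10.10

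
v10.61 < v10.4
False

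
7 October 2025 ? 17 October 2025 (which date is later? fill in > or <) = <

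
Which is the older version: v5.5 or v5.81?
v5.5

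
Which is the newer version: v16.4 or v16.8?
v16.8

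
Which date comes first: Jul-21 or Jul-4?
Jul-4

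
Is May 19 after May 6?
Yes. Day 19 comes after day 6 in May — this is a date comparison, not a decimal one (the decimal 5.19 would be smaller than 5.6).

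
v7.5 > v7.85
False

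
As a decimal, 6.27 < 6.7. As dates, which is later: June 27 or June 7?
June 27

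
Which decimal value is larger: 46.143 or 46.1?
46.143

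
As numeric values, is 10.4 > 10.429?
False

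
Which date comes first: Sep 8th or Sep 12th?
Sep 8th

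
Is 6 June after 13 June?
No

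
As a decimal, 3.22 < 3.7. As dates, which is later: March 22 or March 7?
March 22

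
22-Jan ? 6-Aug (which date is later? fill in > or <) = <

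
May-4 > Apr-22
True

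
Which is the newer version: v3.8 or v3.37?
v3.37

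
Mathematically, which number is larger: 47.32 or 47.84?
47.84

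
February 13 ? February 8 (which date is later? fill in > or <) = >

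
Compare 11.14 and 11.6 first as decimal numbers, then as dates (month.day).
As decimals: 11.14 < 11.6. As dates: 11/14 is later than 11/6 (day 14 > day 6).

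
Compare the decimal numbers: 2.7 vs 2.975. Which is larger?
2.975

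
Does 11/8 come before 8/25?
No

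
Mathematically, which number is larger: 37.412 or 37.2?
37.412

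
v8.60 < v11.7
True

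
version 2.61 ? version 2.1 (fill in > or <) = >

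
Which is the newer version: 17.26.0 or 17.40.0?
17.40.0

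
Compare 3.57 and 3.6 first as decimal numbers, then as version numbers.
As decimals: 3.57 < 3.6. As versions: v3.57 > v3.6 (minor version 57 > 6).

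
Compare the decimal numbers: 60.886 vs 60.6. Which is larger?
60.886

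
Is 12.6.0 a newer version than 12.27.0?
No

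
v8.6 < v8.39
True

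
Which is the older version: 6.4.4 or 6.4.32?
6.4.4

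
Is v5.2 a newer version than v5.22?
No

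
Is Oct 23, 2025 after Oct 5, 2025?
Yes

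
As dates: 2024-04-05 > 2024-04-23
False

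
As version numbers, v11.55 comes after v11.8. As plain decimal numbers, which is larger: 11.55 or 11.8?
11.8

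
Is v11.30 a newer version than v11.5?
Yes. Version numbers are compared segment by segment as integers, not as decimals: minor version 30 > 5, so v11.30 > v11.5 (even though the decimal 11.30 < 11.5).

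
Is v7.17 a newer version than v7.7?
Yes. Version numbers are compared segment by segment as integers, not as decimals: minor version 17 > 7, so v7.17 > v7.7 (even though the decimal 7.17 < 7.7).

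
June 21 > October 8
False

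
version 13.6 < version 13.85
True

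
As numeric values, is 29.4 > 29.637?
False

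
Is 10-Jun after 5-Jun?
Yes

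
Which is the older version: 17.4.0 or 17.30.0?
17.4.0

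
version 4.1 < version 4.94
True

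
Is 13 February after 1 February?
Yes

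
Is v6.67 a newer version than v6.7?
Yes. Version numbers are compared segment by segment as integers, not as decimals: minor version 67 > 7, so v6.67 > v6.7 (even though the decimal 6.67 < 6.7).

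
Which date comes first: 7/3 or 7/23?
7/3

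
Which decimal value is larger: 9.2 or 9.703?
9.703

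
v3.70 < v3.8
False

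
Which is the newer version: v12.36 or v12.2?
v12.36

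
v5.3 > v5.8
False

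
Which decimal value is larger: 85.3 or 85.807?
85.807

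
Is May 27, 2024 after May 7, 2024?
Yes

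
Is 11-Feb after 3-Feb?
Yes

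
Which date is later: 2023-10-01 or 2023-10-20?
2023-10-20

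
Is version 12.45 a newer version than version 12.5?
Yes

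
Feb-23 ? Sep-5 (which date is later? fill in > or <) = <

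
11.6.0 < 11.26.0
True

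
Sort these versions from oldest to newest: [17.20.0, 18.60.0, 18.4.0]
[17.20.0, 18.4.0, 18.60.0]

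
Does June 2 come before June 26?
Yes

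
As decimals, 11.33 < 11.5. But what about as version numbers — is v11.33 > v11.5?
True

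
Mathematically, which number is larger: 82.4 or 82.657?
82.657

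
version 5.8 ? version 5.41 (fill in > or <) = <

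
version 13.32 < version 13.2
False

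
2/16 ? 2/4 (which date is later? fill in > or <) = >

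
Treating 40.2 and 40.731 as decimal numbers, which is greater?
40.731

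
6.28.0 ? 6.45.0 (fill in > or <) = <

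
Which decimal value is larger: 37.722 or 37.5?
37.722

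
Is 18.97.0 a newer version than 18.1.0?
Yes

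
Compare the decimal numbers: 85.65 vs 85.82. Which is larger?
85.82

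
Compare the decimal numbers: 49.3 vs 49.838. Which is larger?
49.838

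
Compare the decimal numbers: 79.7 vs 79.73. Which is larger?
79.73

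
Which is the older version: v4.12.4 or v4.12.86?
v4.12.4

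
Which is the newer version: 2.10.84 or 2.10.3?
2.10.84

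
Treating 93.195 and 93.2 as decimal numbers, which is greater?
93.2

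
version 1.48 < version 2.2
True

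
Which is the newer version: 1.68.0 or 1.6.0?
1.68.0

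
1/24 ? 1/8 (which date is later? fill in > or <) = >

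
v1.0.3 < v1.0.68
True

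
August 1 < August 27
True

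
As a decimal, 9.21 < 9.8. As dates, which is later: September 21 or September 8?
September 21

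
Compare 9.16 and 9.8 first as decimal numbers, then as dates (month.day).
As decimals: 9.16 < 9.8. As dates: 9/16 is later than 9/8 (day 16 > day 8).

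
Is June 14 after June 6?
Yes. Day 14 comes after day 6 in June — this is a date comparison, not a decimal one (the decimal 6.14 would be smaller than 6.6).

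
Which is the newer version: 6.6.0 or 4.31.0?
6.6.0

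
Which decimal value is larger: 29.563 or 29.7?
29.7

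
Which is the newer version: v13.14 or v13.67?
v13.67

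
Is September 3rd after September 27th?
No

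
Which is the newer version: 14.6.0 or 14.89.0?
14.89.0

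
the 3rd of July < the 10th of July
True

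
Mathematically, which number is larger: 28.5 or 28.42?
28.5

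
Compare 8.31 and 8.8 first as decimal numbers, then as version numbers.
As decimals: 8.31 < 8.8. As versions: v8.31 > v8.8 (minor version 31 > 8).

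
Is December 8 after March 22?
Yes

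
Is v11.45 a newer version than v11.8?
Yes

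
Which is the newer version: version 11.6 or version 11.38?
version 11.38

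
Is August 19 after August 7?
Yes. Day 19 comes after day 7 in August — this is a date comparison, not a decimal one (the decimal 8.19 would be smaller than 8.7).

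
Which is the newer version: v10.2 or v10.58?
v10.58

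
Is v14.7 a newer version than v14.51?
No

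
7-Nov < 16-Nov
True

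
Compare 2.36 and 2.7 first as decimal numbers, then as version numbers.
As decimals: 2.36 < 2.7. As versions: v2.36 > v2.7 (minor version 36 > 7).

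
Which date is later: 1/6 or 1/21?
1/21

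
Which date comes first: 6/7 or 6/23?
6/7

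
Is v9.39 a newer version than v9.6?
Yes. Version numbers are compared segment by segment as integers, not as decimals: minor version 39 > 6, so v9.39 > v9.6 (even though the decimal 9.39 < 9.6).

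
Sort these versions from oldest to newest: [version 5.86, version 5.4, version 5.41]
[version 5.4, version 5.41, version 5.86]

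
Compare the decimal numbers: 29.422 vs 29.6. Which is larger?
29.6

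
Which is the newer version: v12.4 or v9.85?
v12.4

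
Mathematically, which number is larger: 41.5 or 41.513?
41.513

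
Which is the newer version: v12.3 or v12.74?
v12.74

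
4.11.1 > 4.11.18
False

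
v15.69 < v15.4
False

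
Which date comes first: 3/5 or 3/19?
3/5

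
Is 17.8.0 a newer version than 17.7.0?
Yes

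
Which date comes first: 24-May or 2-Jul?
24-May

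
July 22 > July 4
True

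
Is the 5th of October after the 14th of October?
No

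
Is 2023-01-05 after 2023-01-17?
No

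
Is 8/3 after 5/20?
Yes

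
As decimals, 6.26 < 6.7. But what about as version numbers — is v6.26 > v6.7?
True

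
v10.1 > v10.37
False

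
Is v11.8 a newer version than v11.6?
Yes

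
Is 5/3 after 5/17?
No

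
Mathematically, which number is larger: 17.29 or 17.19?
17.29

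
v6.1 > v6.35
False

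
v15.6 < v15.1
False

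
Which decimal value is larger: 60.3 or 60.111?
60.3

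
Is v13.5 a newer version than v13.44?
No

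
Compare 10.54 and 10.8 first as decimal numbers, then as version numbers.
As decimals: 10.54 < 10.8. As versions: v10.54 > v10.8 (minor version 54 > 8).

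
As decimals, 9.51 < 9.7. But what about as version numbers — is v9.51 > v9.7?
True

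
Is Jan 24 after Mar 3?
No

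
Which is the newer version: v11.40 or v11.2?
v11.40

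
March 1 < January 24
False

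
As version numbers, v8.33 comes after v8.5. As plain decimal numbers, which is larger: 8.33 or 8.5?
8.5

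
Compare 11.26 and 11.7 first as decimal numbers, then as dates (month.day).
As decimals: 11.26 < 11.7. As dates: 11/26 is later than 11/7 (day 26 > day 7).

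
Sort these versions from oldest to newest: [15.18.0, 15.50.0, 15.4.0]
[15.4.0, 15.18.0, 15.50.0]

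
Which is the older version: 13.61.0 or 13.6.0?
13.6.0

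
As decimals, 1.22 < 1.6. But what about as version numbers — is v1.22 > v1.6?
True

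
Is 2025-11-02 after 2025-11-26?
No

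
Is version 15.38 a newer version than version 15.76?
No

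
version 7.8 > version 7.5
True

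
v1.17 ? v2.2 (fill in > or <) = <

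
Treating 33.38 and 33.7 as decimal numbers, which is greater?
33.7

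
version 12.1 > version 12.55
False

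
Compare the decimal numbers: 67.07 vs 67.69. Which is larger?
67.69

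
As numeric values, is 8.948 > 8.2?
True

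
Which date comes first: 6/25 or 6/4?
6/4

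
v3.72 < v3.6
False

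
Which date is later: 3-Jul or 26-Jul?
26-Jul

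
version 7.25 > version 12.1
False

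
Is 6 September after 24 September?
No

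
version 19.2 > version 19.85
False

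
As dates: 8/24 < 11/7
True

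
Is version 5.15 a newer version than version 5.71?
No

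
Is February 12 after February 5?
Yes. Day 12 comes after day 5 in February — this is a date comparison, not a decimal one (the decimal 2.12 would be smaller than 2.5).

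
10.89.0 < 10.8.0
False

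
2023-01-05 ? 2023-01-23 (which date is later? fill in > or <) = <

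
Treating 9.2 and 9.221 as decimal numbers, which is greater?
9.221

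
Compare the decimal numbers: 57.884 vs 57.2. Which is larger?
57.884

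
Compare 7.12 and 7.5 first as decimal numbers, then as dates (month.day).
As decimals: 7.12 < 7.5. As dates: 7/12 is later than 7/5 (day 12 > day 5).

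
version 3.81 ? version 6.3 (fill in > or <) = <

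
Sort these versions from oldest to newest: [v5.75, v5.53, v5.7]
[v5.7, v5.53, v5.75]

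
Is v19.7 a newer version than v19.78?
No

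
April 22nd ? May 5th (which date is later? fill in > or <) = <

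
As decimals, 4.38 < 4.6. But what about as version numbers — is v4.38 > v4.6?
True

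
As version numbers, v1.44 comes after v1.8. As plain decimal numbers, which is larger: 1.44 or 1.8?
1.8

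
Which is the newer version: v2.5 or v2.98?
v2.98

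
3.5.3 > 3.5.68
False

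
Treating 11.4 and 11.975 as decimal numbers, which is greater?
11.975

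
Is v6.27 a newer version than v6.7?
Yes. Version numbers are compared segment by segment as integers, not as decimals: minor version 27 > 7, so v6.27 > v6.7 (even though the decimal 6.27 < 6.7).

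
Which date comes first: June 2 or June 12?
June 2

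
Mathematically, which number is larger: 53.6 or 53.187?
53.6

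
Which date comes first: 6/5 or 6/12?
6/5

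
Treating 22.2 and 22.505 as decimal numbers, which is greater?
22.505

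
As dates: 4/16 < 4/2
False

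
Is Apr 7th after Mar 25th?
Yes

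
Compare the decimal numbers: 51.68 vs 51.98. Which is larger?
51.98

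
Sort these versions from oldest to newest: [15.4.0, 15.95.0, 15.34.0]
[15.4.0, 15.34.0, 15.95.0]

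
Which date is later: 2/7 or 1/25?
2/7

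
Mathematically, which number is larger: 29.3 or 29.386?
29.386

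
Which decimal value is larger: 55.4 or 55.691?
55.691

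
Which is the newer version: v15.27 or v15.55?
v15.55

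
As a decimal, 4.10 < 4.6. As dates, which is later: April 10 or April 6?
April 10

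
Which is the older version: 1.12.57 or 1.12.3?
1.12.3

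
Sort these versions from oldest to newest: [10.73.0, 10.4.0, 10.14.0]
[10.4.0, 10.14.0, 10.73.0]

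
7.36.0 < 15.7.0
True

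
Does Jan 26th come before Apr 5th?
Yes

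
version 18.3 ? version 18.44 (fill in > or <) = <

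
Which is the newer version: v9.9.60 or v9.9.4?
v9.9.60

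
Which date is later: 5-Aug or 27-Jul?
5-Aug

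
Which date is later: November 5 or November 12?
November 12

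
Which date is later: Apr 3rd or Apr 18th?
Apr 18th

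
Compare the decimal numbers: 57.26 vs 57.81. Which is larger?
57.81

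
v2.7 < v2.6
False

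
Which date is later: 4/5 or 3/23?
4/5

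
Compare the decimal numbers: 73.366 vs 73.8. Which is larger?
73.8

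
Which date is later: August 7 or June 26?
August 7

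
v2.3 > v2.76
False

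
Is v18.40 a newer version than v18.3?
Yes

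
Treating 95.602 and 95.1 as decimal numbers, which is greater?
95.602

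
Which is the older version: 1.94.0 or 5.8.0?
1.94.0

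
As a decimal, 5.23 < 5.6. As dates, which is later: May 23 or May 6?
May 23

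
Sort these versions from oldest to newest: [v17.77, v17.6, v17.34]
[v17.6, v17.34, v17.77]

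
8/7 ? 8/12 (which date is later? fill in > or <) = <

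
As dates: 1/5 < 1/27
True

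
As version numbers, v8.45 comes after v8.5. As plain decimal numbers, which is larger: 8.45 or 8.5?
8.5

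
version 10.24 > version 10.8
True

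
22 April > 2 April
True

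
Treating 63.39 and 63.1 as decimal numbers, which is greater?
63.39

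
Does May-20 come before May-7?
No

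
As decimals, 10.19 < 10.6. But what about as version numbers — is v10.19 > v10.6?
True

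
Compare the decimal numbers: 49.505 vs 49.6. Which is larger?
49.6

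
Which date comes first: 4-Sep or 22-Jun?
22-Jun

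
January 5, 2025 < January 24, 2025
True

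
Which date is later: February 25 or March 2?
March 2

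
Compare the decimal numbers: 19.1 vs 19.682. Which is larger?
19.682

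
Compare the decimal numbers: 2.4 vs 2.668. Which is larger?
2.668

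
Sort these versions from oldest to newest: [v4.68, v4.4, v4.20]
[v4.4, v4.20, v4.68]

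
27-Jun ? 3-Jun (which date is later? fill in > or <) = >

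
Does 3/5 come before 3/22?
Yes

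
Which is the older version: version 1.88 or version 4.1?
version 1.88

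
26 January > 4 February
False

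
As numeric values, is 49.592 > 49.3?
True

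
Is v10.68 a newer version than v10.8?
Yes. Version numbers are compared segment by segment as integers, not as decimals: minor version 68 > 8, so v10.68 > v10.8 (even though the decimal 10.68 < 10.8).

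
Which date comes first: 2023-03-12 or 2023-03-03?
2023-03-03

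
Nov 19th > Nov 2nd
True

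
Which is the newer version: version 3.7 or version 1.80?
version 3.7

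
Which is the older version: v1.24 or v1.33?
v1.24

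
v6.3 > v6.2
True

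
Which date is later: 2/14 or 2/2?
2/14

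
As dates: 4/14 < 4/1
False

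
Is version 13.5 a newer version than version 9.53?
Yes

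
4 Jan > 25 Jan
False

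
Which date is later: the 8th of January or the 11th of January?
the 11th of January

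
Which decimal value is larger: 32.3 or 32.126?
32.3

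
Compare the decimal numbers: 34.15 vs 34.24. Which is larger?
34.24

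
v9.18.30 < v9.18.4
False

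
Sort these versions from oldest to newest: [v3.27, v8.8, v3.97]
[v3.27, v3.97, v8.8]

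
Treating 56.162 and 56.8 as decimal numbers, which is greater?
56.8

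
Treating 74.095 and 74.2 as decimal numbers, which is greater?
74.2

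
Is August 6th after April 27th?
Yes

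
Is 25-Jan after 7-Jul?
No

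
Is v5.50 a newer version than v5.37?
Yes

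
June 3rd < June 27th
True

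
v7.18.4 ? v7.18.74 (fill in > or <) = <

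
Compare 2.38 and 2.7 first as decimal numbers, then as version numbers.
As decimals: 2.38 < 2.7. As versions: v2.38 > v2.7 (minor version 38 > 7).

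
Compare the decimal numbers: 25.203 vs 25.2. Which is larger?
25.203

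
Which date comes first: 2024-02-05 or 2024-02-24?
2024-02-05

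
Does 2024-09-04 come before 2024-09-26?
Yes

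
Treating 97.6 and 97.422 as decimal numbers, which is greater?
97.6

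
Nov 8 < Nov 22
True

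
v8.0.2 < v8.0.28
True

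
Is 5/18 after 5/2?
Yes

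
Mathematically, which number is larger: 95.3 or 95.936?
95.936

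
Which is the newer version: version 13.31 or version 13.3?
version 13.31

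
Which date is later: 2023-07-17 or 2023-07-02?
2023-07-17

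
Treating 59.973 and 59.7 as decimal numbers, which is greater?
59.973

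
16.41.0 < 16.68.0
True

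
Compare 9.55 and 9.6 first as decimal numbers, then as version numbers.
As decimals: 9.55 < 9.6. As versions: v9.55 > v9.6 (minor version 55 > 6).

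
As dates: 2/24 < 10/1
True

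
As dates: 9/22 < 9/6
False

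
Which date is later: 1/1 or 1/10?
1/10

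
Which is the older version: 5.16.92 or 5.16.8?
5.16.8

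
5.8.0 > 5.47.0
False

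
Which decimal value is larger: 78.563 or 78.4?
78.563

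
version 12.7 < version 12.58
True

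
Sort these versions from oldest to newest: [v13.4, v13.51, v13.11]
[v13.4, v13.11, v13.51]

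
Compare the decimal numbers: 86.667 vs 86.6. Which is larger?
86.667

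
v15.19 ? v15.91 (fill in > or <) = <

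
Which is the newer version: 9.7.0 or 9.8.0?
9.8.0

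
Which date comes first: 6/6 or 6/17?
6/6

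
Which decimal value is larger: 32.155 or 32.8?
32.8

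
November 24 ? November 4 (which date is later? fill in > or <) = >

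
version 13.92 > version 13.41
True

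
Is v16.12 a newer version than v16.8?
Yes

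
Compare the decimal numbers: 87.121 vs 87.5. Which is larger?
87.5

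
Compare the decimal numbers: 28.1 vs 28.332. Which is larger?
28.332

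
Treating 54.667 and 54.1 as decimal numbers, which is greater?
54.667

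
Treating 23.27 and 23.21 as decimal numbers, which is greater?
23.27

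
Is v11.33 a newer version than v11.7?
Yes. Version numbers are compared segment by segment as integers, not as decimals: minor version 33 > 7, so v11.33 > v11.7 (even though the decimal 11.33 < 11.7).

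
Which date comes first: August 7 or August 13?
August 7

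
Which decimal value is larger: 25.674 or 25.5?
25.674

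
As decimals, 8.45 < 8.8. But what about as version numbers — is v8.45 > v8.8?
True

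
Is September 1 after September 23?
No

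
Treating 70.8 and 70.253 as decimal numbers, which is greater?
70.8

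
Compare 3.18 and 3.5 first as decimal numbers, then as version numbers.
As decimals: 3.18 < 3.5. As versions: v3.18 > v3.5 (minor version 18 > 5).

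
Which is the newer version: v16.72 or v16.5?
v16.72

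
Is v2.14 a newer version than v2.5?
Yes. Version numbers are compared segment by segment as integers, not as decimals: minor version 14 > 5, so v2.14 > v2.5 (even though the decimal 2.14 < 2.5).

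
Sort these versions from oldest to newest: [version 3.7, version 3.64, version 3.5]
[version 3.5, version 3.7, version 3.64]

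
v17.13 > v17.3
True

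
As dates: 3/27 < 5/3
True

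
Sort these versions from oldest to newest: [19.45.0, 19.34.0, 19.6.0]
[19.6.0, 19.34.0, 19.45.0]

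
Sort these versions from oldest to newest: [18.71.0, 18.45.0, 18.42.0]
[18.42.0, 18.45.0, 18.71.0]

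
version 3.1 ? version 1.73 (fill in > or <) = >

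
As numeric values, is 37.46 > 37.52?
False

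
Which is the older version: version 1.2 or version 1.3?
version 1.2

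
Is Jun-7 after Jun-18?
No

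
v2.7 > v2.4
True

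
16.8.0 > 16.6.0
True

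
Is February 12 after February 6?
Yes. Day 12 comes after day 6 in February — this is a date comparison, not a decimal one (the decimal 2.12 would be smaller than 2.6).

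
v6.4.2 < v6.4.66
True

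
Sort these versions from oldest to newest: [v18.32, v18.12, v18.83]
[v18.12, v18.32, v18.83]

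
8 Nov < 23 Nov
True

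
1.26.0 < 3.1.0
True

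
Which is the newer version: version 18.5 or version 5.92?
version 18.5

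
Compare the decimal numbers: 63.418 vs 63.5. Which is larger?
63.5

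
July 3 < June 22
False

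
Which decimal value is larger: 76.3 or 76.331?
76.331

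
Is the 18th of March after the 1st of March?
Yes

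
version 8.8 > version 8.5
True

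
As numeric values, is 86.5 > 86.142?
True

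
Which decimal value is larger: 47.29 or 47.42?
47.42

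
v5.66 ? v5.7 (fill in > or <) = >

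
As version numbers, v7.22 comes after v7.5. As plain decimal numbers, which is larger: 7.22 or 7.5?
7.5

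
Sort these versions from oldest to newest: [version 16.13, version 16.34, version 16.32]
[version 16.13, version 16.32, version 16.34]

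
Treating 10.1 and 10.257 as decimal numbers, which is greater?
10.257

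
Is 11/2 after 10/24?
Yes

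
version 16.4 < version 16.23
True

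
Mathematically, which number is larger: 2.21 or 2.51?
2.51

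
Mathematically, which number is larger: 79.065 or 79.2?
79.2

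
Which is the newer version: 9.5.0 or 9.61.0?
9.61.0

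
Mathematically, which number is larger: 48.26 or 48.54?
48.54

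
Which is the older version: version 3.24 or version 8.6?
version 3.24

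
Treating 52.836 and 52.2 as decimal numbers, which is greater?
52.836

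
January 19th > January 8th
True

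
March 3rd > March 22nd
False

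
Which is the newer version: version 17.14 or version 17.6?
version 17.14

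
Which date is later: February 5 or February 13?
February 13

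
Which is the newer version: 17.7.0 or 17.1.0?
17.7.0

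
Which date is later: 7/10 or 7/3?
7/10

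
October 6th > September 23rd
True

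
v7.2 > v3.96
True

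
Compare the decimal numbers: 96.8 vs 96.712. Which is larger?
96.8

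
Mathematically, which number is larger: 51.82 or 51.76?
51.82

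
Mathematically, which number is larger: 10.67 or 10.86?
10.86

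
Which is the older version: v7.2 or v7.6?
v7.2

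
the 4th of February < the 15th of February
True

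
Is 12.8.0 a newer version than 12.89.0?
No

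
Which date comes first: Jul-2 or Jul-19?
Jul-2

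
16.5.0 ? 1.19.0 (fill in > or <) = >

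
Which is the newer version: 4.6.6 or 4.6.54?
4.6.54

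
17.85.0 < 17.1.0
False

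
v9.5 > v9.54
False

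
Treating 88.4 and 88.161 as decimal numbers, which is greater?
88.4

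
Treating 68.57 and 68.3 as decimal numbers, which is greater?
68.57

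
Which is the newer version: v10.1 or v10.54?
v10.54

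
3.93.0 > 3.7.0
True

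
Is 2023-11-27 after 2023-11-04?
Yes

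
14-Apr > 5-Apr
True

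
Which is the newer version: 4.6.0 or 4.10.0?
4.10.0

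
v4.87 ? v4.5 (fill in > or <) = >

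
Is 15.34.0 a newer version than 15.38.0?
No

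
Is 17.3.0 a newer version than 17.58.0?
No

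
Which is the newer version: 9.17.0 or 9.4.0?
9.17.0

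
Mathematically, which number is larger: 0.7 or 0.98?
0.98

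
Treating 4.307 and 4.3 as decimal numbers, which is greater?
4.307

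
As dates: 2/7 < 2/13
True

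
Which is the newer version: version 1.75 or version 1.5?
version 1.75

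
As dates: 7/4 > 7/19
False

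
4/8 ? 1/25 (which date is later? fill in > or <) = >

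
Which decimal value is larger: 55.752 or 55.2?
55.752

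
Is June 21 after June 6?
Yes. Day 21 comes after day 6 in June — this is a date comparison, not a decimal one (the decimal 6.21 would be smaller than 6.6).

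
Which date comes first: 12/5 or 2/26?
2/26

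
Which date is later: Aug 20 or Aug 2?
Aug 20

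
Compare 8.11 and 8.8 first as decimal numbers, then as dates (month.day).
As decimals: 8.11 < 8.8. As dates: 8/11 is later than 8/8 (day 11 > day 8).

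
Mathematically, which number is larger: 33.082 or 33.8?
33.8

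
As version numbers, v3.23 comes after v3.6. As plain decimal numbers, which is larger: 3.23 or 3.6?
3.6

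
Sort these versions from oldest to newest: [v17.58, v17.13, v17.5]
[v17.5, v17.13, v17.58]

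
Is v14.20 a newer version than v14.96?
No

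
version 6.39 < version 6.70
True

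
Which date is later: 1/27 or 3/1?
3/1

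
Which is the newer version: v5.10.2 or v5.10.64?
v5.10.64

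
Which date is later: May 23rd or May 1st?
May 23rd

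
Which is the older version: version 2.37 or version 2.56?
version 2.37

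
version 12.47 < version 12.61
True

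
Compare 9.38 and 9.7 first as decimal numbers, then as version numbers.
As decimals: 9.38 < 9.7. As versions: v9.38 > v9.7 (minor version 38 > 7).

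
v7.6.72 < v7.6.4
False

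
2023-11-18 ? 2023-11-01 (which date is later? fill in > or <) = >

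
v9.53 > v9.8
True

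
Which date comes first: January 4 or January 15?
January 4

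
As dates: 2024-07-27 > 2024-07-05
True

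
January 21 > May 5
False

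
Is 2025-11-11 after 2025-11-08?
Yes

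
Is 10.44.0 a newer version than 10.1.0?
Yes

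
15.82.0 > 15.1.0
True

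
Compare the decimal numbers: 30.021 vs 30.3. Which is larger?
30.3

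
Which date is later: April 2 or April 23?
April 23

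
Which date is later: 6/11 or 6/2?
6/11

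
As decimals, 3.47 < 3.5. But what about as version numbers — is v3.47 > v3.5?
True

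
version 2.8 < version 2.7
False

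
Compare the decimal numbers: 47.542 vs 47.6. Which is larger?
47.6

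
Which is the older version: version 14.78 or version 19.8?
version 14.78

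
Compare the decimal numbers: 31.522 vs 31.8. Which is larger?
31.8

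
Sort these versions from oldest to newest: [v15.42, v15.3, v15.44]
[v15.3, v15.42, v15.44]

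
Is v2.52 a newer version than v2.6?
Yes. Version numbers are compared segment by segment as integers, not as decimals: minor version 52 > 6, so v2.52 > v2.6 (even though the decimal 2.52 < 2.6).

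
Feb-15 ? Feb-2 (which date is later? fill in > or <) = >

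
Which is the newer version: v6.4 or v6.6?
v6.6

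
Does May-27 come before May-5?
No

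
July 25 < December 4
True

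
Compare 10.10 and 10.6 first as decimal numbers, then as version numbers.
As decimals: 10.10 < 10.6. As versions: v10.10 > v10.6 (minor version 10 > 6).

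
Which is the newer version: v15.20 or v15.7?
v15.20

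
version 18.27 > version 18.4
True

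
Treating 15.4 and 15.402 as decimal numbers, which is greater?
15.402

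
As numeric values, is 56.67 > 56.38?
True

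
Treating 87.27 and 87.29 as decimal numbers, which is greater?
87.29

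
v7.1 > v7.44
False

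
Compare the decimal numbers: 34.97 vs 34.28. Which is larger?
34.97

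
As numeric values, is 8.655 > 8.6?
True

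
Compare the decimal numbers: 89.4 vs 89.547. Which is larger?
89.547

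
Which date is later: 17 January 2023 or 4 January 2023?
17 January 2023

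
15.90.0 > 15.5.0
True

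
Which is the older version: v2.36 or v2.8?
v2.8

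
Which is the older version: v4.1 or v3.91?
v3.91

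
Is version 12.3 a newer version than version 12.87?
No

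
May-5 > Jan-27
True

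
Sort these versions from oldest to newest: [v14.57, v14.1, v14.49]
[v14.1, v14.49, v14.57]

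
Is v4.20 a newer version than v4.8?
Yes. Version numbers are compared segment by segment as integers, not as decimals: minor version 20 > 8, so v4.20 > v4.8 (even though the decimal 4.20 < 4.8).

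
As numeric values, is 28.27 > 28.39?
False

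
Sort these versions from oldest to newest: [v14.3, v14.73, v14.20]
[v14.3, v14.20, v14.73]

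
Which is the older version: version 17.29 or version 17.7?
version 17.7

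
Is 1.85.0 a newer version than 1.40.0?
Yes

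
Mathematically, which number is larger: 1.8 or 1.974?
1.974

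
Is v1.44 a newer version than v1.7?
Yes. Version numbers are compared segment by segment as integers, not as decimals: minor version 44 > 7, so v1.44 > v1.7 (even though the decimal 1.44 < 1.7).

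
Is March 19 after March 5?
Yes. Day 19 comes after day 5 in March — this is a date comparison, not a decimal one (the decimal 3.19 would be smaller than 3.5).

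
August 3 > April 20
True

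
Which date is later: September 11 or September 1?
September 11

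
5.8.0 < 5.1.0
False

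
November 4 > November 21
False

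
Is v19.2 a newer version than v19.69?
No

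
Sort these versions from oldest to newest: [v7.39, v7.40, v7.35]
[v7.35, v7.39, v7.40]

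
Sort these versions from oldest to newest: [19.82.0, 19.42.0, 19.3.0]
[19.3.0, 19.42.0, 19.82.0]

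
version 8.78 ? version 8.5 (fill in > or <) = >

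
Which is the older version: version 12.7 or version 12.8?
version 12.7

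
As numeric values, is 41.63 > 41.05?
True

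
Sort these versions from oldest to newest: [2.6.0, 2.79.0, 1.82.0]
[1.82.0, 2.6.0, 2.79.0]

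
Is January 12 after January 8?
Yes. Day 12 comes after day 8 in January — this is a date comparison, not a decimal one (the decimal 1.12 would be smaller than 1.8).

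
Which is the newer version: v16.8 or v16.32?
v16.32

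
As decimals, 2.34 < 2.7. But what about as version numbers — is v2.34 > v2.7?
True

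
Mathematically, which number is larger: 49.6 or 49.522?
49.6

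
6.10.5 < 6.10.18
True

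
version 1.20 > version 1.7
True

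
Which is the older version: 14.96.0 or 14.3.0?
14.3.0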